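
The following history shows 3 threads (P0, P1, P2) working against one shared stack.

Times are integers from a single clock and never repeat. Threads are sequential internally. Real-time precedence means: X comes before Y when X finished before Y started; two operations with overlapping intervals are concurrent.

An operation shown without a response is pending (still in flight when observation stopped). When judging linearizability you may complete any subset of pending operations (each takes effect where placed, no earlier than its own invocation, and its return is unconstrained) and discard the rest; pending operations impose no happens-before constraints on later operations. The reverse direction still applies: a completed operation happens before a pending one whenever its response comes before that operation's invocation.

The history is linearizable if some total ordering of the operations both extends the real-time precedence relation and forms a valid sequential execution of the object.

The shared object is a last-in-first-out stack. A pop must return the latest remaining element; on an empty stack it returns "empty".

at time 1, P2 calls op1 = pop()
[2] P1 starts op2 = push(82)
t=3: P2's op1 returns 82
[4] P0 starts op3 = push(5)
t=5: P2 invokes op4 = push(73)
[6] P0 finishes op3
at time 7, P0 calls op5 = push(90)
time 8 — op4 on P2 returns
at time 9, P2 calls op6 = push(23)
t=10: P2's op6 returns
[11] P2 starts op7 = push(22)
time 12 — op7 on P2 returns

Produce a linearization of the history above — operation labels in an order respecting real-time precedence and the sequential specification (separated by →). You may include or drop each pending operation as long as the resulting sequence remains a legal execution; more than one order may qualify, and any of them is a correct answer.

op2 → op1 → op3 → op4 → op5 → op6 → op7

step 1: op2 push(82) (pending, included) — stack <82>
step 2: op1 pop() → 82 — stack <>
step 3: op3 push(5) — stack <5>
step 4: op4 push(73) — stack <5,73>
step 5: op5 push(90) (pending, included) — stack <5,73,90>
step 6: op6 push(23) — stack <5,73,90,23>
step 7: op7 push(22) — stack <5,73,90,23,22>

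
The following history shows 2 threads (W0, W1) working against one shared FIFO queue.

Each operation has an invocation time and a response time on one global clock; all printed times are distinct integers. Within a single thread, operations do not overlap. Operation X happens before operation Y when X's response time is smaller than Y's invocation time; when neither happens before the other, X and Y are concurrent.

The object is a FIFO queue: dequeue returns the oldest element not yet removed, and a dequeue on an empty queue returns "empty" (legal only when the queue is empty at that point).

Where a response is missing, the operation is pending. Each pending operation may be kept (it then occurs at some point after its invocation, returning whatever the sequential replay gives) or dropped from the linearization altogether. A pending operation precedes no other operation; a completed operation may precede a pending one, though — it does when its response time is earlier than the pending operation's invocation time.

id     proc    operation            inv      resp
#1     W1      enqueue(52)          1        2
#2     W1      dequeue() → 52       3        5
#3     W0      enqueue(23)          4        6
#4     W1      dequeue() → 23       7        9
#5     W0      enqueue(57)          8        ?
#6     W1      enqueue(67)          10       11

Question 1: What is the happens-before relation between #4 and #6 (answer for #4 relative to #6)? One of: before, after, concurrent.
before

#4 spans [7,9], #6 spans [10,11]
resp(#4)=9 < inv(#6)=10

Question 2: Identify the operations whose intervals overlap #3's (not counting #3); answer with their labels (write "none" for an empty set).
#2

concurrent with #3 ([4,6]): every op whose interval crosses 4..6
#1 [1,2]: before
#2 [3,5]: concurrent
#4 [7,9]: after
#5 [8,…): after
#6 [10,11]: after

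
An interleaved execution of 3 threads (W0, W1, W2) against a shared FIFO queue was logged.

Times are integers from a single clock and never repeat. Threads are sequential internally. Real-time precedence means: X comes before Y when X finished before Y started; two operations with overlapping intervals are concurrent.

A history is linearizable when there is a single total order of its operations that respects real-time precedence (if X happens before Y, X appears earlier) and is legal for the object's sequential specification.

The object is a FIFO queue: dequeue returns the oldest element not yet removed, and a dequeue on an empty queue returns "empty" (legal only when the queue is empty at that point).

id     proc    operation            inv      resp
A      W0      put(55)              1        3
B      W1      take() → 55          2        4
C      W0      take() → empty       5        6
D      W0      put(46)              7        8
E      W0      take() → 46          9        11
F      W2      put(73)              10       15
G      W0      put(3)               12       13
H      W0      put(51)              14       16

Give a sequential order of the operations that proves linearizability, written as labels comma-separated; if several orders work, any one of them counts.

step 1: A put(55) — queue <55>
step 2: B take() → 55 — queue <>
step 3: C take() → empty — queue <>
step 4: D put(46) — queue <46>
step 5: E take() → 46 — queue <>
step 6: F put(73) — queue <73>
step 7: G put(3) — queue <73,3>
step 8: H put(51) — queue <73,3,51>

A, B, C, D, E, F, G, H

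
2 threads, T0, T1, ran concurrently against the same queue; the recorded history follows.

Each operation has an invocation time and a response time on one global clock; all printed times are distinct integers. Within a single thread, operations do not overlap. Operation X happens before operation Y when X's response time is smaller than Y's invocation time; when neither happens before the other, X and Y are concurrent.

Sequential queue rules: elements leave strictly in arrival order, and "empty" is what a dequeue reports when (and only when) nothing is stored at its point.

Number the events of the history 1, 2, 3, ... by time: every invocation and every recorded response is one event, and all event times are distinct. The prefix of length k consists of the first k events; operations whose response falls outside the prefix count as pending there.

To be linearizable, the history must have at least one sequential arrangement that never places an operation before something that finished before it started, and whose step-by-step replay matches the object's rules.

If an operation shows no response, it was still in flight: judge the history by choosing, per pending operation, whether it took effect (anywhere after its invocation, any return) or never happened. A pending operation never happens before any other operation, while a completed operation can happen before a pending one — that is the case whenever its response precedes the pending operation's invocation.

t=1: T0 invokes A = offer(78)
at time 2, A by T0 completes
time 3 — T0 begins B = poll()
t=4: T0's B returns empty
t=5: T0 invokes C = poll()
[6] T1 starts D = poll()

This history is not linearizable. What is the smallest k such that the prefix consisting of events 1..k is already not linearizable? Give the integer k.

4

events 1..3 are linearizable; a witness order is A:
after step 1 (A offer(78)): queue <78>
at event 4 (B's time-4 response) nothing linearizes any more
take A, B: step 2 already fails, because B poll() → empty cannot occur there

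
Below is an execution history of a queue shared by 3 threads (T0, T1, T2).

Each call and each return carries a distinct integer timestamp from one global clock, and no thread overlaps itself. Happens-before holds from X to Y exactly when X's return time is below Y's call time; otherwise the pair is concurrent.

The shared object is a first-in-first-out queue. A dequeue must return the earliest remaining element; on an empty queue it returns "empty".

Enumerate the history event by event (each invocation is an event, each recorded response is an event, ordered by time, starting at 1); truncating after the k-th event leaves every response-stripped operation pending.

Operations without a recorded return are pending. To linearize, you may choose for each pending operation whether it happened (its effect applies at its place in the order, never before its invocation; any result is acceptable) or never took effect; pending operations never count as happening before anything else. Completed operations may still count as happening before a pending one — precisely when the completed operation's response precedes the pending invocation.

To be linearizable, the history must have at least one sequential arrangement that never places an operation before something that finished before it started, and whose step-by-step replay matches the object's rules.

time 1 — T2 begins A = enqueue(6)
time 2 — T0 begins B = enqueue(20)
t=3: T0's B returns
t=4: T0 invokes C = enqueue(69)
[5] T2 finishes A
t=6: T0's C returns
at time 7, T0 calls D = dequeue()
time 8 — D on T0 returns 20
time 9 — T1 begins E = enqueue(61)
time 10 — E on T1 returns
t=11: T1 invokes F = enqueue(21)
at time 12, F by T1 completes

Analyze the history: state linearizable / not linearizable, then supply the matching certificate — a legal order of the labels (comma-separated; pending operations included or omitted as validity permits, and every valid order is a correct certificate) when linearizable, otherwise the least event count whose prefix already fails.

linearizable — witness: B, A, C, D, E, F

step 1: B enqueue(20) — queue <20>
step 2: A enqueue(6) — queue <20,6>
step 3: C enqueue(69) — queue <20,6,69>
step 4: D dequeue() → 20 — queue <6,69>
step 5: E enqueue(61) — queue <6,69,61>
step 6: F enqueue(21) — queue <6,69,61,21>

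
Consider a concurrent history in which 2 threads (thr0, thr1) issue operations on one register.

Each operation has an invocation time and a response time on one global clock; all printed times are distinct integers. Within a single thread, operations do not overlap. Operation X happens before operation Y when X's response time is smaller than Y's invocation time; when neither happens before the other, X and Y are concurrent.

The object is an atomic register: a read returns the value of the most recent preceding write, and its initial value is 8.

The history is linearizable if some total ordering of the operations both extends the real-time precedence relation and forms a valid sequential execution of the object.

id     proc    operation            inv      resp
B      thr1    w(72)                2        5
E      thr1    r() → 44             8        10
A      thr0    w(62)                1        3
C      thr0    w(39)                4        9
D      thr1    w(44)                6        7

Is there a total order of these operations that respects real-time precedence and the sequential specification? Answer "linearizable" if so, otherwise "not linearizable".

one valid linearization: A, B, C, D, E
step 1: A w(62) — value 62
step 2: B w(72) — value 72
step 3: C w(39) — value 39
step 4: D w(44) — value 44
step 5: E r() → 44 — value 44

linearizable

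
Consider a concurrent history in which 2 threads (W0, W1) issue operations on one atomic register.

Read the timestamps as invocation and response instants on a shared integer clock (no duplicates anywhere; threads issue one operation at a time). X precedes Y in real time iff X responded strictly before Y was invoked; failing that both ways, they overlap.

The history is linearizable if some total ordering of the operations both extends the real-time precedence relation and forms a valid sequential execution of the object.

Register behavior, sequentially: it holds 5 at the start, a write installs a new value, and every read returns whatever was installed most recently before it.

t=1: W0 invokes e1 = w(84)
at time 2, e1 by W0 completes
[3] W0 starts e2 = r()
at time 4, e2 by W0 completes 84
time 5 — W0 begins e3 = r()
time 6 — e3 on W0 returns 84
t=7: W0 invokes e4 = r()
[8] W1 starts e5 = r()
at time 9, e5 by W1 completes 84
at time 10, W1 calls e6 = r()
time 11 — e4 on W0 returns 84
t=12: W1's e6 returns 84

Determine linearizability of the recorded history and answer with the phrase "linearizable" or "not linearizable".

witness order: e1, e2, e3, e4, e5, e6
after step 1 (e1 w(84)): value 84
after step 2 (e2 r() → 84): value 84
after step 3 (e3 r() → 84): value 84
after step 4 (e4 r() → 84): value 84
after step 5 (e5 r() → 84): value 84
after step 6 (e6 r() → 84): value 84

linearizable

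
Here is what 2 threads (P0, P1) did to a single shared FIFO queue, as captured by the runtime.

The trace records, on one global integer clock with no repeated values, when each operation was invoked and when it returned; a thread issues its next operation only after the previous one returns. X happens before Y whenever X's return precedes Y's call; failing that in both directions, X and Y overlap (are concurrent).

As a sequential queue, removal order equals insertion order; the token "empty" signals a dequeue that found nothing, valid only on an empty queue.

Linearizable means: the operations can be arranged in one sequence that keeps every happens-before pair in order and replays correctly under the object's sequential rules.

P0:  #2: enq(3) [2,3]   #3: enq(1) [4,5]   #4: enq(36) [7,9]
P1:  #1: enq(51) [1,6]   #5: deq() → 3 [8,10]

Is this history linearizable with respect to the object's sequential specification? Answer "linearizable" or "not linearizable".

witness order: #2, #1, #3, #4, #5
after step 1 (#2 enq(3)): queue <3>
after step 2 (#1 enq(51)): queue <3,51>
after step 3 (#3 enq(1)): queue <3,51,1>
after step 4 (#4 enq(36)): queue <3,51,1,36>
after step 5 (#5 deq() → 3): queue <51,1,36>

linearizable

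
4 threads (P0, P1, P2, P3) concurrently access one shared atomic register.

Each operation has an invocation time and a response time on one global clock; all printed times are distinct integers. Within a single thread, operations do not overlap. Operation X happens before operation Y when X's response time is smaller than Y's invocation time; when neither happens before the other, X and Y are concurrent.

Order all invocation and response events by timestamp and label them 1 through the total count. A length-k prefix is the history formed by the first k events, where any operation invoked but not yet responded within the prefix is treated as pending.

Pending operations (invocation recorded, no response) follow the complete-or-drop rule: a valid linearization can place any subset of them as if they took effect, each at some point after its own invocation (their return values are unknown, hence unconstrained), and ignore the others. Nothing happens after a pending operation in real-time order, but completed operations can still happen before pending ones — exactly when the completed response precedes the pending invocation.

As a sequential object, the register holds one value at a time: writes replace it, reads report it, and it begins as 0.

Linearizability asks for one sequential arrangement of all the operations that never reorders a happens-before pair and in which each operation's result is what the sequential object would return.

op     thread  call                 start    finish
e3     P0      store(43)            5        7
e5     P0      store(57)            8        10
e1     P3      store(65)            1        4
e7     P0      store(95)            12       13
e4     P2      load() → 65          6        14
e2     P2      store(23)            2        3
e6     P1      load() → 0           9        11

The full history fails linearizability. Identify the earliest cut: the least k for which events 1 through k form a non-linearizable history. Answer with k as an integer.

events 1..10 are linearizable; a witness order is e1, e2, e3, e4, e5:
after step 1 (e1 store(65)): value 65
after step 2 (e2 store(23)): value 23
after step 3 (e3 store(43)): value 43
after step 4 (e4 load() (pending, included)): value 43
after step 5 (e5 store(57)): value 57
at event 11 (e6's time-11 response) nothing linearizes any more
no completion choice of the 1 pending operation (e4) rescues it — every subset was tried
one such order, e1, e2, e3, e5, e6 (pending dropped), breaks at step 5 where e6 load() → 0 is illegal
one such order, e1, e2, e3, e6, e5 (pending dropped), breaks at step 4 where e6 load() → 0 is illegal

11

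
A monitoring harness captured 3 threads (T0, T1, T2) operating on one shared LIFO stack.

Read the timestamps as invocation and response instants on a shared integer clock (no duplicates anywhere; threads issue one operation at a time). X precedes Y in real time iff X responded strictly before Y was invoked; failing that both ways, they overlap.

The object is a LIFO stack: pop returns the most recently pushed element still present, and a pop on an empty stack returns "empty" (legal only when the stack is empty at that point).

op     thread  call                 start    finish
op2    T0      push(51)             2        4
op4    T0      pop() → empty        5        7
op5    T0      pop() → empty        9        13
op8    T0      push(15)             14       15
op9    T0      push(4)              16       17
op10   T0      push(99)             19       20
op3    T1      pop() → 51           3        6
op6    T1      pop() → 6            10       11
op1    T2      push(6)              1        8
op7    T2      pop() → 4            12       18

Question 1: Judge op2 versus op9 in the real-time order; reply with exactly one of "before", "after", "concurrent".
before

op2 spans [2,4], op9 spans [16,17]
resp(op2)=4 < inv(op9)=16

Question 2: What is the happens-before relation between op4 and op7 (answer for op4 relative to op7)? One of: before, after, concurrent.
before

op4 spans [5,7], op7 spans [12,18]
resp(op4)=7 < inv(op7)=12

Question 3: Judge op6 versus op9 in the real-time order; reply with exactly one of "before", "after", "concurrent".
before

op6 spans [10,11], op9 spans [16,17]
resp(op6)=11 < inv(op9)=16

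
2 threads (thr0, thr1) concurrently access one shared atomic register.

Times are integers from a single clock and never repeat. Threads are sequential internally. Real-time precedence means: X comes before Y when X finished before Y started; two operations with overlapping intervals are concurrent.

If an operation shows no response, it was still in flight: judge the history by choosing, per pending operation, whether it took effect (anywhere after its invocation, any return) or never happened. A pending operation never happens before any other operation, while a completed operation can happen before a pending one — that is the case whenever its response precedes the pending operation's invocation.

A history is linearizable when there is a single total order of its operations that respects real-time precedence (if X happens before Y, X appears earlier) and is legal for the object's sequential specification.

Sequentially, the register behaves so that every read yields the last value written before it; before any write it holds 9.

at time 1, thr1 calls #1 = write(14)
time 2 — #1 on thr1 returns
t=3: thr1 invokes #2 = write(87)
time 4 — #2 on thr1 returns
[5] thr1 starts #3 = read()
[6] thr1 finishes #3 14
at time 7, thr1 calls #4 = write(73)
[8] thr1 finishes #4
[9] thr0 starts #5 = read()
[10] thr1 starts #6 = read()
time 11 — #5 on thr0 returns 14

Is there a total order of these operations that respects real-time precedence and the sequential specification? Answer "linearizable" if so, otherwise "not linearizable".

not linearizable

prefix check: 1..5 passes, 1..6 fails once #3's time-6 response joins
exhaustive check: the 3 completed atomic register ops admit one real-time order; illegal
for example #1, #2, #3 fails at step 3: #3 read() → 14 is not legal there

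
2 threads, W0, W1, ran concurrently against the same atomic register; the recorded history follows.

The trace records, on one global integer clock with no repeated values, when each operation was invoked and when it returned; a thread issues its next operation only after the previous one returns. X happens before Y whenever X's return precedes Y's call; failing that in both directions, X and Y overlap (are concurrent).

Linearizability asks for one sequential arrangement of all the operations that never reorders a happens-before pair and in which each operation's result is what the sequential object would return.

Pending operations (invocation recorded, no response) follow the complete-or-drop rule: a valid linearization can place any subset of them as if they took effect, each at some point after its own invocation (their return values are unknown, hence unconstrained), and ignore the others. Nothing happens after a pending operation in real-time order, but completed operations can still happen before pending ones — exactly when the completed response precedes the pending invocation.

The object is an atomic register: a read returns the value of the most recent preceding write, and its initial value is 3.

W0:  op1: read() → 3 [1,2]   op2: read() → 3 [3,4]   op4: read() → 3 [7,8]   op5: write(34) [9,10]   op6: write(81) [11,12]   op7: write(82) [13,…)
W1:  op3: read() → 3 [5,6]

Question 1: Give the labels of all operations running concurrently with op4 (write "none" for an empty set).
none

op4 spans [7,8]; an op avoiding the whole window 7..8 is ordered, any other is concurrent
op1 [1,2]: before
op2 [3,4]: before
op3 [5,6]: before
op5 [9,10]: after
op6 [11,12]: after
op7 [13,…): after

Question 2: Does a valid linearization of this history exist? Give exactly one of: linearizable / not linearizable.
linearizable

a witness: op1, op2, op3, op4, op5, op6
after step 1 (op1 read() → 3): value 3
after step 2 (op2 read() → 3): value 3
after step 3 (op3 read() → 3): value 3
after step 4 (op4 read() → 3): value 3
after step 5 (op5 write(34)): value 34
after step 6 (op6 write(81)): value 81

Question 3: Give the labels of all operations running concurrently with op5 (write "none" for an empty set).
none

op5 spans [9,10]: anything still running between times 9 and 10 counts as concurrent
op1 [1,2]: before
op2 [3,4]: before
op3 [5,6]: before
op4 [7,8]: before
op6 [11,12]: after
op7 [13,…): after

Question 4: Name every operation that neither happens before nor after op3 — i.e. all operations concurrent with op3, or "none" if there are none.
none

overlap test against op3 [5,6]: concurrent iff the interval meets 5..6
op1 [1,2]: before
op2 [3,4]: before
op4 [7,8]: after
op5 [9,10]: after
op6 [11,12]: after
op7 [13,…): after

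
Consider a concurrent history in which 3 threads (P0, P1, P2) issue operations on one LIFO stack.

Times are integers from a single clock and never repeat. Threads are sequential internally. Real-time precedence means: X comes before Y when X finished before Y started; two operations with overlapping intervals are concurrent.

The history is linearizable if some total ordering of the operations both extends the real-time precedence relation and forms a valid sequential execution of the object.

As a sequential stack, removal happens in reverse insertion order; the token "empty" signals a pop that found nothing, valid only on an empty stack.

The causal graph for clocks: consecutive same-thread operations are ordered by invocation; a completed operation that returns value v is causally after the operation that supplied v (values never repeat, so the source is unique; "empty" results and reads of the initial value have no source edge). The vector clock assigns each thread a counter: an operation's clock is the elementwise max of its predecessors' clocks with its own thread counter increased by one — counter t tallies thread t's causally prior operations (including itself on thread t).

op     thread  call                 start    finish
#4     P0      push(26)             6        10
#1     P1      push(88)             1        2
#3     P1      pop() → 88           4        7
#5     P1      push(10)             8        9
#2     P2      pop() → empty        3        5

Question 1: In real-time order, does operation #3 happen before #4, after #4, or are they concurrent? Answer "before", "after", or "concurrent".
#3 spans [4,7], #4 spans [6,10]
the intervals overlap in both directions

concurrent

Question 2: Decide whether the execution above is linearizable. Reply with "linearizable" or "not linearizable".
a witness: #1, #3, #2, #4, #5
step 1: #1 push(88) — stack <88>
step 2: #3 pop() → 88 — stack <>
step 3: #2 pop() → empty — stack <>
step 4: #4 push(26) — stack <26>
step 5: #5 push(10) — stack <26,10>

linearizable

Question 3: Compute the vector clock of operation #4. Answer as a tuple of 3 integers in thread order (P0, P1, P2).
VC(#2, invoked at 3): no causal predecessors; +1 on P2 → (0, 0, 1)
VC(#1, invoked at 1): no causal predecessors; +1 on P1 → (0, 1, 0)
VC(#4, invoked at 6): no causal predecessors; +1 on P0 → (1, 0, 0)
#3 (invocation 4): componentwise max over VC(#1)=(0, 1, 0), +1 at P1, giving (0, 2, 0)
#5 (invocation 8): componentwise max over VC(#3)=(0, 2, 0), +1 at P1, giving (0, 3, 0)
target: VC(#4) = (1, 0, 0)

(1, 0, 0)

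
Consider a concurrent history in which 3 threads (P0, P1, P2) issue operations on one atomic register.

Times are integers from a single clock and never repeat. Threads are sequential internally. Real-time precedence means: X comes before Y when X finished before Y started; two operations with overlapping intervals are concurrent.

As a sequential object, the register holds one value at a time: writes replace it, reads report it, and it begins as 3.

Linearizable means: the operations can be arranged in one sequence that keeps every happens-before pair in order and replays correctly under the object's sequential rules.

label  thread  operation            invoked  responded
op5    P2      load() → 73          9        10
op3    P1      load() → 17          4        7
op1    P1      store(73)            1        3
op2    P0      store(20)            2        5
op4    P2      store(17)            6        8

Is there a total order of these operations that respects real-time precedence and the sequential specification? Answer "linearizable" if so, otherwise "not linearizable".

not linearizable

cut after 9 events: linearizable; cut after 10 events (op5 responds, time 10): not linearizable
no legal order exists: 5 real-time-consistent candidates over 5 completed atomic register operations, all rejected
for example op1, op2, op3, op4, op5 fails at step 3: op3 load() → 17 is not legal there
for example op1, op2, op4, op3, op5 fails at step 5: op5 load() → 73 is not legal there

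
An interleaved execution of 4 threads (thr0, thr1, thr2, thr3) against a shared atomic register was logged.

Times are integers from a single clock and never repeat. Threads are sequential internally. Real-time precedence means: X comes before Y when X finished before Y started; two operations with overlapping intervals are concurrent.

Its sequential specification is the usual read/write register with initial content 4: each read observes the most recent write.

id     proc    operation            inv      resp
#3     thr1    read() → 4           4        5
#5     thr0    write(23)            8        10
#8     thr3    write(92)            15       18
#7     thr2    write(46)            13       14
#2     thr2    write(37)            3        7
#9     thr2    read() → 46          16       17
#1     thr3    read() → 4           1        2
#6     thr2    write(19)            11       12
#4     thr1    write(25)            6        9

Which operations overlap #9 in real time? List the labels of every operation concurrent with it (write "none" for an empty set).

#9 runs from 16 to 17; window-overlapping ops are concurrent
#1 [1,2]: before
#2 [3,7]: before
#3 [4,5]: before
#4 [6,9]: before
#5 [8,10]: before
#6 [11,12]: before
#7 [13,14]: before
#8 [15,18]: concurrent

#8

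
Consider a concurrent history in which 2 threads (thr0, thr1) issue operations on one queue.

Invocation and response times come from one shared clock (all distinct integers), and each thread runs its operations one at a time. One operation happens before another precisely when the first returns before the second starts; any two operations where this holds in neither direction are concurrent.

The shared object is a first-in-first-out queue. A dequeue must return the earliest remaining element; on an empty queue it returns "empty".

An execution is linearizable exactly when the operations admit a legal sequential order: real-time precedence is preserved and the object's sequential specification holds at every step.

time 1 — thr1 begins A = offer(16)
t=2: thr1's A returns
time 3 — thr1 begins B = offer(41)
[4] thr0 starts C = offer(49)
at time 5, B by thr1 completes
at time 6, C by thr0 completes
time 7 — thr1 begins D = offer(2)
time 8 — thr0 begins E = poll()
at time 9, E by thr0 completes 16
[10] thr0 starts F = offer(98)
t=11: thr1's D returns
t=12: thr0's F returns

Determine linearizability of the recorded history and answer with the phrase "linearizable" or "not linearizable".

linearizable

witness order: A, B, C, D, E, F
step 1: A offer(16) — queue <16>
step 2: B offer(41) — queue <16,41>
step 3: C offer(49) — queue <16,41,49>
step 4: D offer(2) — queue <16,41,49,2>
step 5: E poll() → 16 — queue <41,49,2>
step 6: F offer(98) — queue <41,49,2,98>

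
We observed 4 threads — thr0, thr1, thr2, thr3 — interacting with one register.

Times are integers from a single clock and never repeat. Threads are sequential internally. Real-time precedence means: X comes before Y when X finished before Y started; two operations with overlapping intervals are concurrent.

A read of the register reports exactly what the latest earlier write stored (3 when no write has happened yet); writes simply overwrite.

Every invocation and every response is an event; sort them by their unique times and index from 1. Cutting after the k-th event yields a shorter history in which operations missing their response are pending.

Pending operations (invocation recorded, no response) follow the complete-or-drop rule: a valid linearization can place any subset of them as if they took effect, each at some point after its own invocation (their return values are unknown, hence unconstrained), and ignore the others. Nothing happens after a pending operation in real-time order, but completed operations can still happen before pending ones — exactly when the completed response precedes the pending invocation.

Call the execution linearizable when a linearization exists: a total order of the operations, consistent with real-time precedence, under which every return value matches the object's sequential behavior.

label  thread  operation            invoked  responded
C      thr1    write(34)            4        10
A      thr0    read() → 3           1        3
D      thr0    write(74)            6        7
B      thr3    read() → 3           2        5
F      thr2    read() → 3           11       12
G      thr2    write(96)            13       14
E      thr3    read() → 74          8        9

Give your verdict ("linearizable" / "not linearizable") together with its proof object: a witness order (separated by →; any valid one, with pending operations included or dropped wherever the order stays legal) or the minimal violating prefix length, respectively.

not linearizable — minimal violating prefix: 12 events

prefix check: 1..11 passes, 1..12 fails once F's time-12 response joins
all 7 real-time-respecting orders fail — 6 completed register operations, no legal replay
e.g. A, B, C, D, E, F: illegal at step 6, since F read() → 3 cannot apply there
e.g. A, B, D, C, E, F: illegal at step 5, since E read() → 74 cannot apply there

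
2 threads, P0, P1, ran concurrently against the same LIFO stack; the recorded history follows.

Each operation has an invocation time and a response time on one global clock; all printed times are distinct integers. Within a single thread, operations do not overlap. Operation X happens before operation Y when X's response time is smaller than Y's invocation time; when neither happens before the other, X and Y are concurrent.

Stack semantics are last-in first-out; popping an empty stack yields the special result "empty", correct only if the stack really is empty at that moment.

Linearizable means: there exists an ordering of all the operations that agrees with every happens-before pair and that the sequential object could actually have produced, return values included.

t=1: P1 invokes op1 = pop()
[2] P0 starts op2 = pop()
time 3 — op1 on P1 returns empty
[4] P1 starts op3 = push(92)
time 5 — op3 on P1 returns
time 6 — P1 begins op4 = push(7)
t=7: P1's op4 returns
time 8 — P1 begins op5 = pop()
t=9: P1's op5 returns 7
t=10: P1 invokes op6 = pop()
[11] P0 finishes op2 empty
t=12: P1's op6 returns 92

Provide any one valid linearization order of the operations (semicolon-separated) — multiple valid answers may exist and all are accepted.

after step 1 (op1 pop() → empty): stack <>
after step 2 (op2 pop() → empty): stack <>
after step 3 (op3 push(92)): stack <92>
after step 4 (op4 push(7)): stack <92,7>
after step 5 (op5 pop() → 7): stack <92>
after step 6 (op6 pop() → 92): stack <>

op1; op2; op3; op4; op5; op6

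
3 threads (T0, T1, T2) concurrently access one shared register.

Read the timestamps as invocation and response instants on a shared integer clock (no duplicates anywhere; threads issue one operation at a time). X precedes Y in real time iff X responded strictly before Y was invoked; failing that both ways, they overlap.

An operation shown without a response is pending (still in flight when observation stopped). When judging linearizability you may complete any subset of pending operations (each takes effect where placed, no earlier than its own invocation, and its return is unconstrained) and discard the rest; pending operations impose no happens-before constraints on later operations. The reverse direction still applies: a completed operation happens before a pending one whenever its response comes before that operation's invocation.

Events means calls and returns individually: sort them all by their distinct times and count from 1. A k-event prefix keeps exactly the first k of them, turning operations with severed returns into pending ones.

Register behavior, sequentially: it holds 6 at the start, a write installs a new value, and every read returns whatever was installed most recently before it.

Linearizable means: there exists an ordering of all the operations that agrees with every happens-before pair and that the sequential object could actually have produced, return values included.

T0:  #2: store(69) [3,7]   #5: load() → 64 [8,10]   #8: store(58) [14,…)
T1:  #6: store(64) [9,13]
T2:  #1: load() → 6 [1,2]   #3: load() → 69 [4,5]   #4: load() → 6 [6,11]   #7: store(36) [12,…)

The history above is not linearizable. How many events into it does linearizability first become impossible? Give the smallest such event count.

11

a valid linearization of events 1..10 exists, for instance #1, #2, #3, #4, #6, #5:
after step 1 (#1 load() → 6): value 6
after step 2 (#2 store(69)): value 69
after step 3 (#3 load() → 69): value 69
after step 4 (#4 load() (pending, included)): value 69
after step 5 (#6 store(64) (pending, included)): value 64
after step 6 (#5 load() → 64): value 64
adding event 11 (#4 responds at 11) leaves no legal real-time order
no escape via the 1 pending operation (#6): every completion choice fails
for example #1, #2, #3, #4, #5 (pending dropped) fails at step 4: #4 load() → 6 is not legal there
for example #1, #2, #3, #5, #4 (pending dropped) fails at step 4: #5 load() → 64 is not legal there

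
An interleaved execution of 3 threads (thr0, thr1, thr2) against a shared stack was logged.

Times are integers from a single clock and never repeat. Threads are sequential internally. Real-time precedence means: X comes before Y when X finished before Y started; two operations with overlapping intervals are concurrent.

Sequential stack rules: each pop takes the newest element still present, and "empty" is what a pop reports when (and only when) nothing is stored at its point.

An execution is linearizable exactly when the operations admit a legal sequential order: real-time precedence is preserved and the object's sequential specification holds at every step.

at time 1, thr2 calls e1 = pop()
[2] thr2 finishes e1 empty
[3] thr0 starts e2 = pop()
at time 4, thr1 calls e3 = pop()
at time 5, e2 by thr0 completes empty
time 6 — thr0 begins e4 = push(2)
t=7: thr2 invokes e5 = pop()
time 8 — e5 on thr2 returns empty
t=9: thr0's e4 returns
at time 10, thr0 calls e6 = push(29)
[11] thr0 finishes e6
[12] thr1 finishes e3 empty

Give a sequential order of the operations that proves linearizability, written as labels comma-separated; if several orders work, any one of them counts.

1. e1 pop() → empty, leaving stack <>
2. e2 pop() → empty, leaving stack <>
3. e3 pop() → empty, leaving stack <>
4. e5 pop() → empty, leaving stack <>
5. e4 push(2), leaving stack <2>
6. e6 push(29), leaving stack <2,29>

e1, e2, e3, e5, e4, e6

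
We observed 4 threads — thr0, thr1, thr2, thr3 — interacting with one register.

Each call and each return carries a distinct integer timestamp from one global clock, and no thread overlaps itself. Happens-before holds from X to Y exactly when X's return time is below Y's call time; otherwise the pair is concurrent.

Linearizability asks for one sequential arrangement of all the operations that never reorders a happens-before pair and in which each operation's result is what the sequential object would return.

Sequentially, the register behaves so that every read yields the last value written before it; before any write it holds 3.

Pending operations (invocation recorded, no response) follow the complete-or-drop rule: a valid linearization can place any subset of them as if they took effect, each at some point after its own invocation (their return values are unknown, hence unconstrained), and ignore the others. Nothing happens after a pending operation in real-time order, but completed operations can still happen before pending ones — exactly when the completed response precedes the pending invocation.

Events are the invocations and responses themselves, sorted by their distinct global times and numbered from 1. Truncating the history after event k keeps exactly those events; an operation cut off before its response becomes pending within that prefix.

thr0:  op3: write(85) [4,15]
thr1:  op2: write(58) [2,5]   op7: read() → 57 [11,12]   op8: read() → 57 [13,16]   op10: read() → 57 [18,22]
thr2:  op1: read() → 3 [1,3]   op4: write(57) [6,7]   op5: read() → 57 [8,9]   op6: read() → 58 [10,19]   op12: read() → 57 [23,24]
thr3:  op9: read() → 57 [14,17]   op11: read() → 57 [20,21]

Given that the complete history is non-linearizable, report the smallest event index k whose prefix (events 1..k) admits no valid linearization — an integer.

19

a valid linearization of events 1..18 exists, for instance op1, op2, op3, op4, op5, op6, op7, op8, op9:
1. op1 read() → 3, leaving value 3
2. op2 write(58), leaving value 58
3. op3 write(85), leaving value 85
4. op4 write(57), leaving value 57
5. op5 read() → 57, leaving value 57
6. op6 read() (pending, included), leaving value 57
7. op7 read() → 57, leaving value 57
8. op8 read() → 57, leaving value 57
9. op9 read() → 57, leaving value 57
at event 19 (op6's time-19 response) nothing linearizes any more
no completion choice of the 1 pending operation (op10) rescues it — every subset was tried
for example op1, op2, op3, op4, op5, op6, op7, op8, op9 (pending dropped) fails at step 6: op6 read() → 58 is not legal there
for example op1, op2, op3, op4, op5, op6, op7, op9, op8 (pending dropped) fails at step 6: op6 read() → 58 is not legal there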